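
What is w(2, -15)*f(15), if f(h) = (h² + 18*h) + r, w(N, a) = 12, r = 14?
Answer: 6108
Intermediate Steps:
f(h) = 14 + h² + 18*h (f(h) = (h² + 18*h) + 14 = 14 + h² + 18*h)
w(2, -15)*f(15) = 12*(14 + 15² + 18*15) = 12*(14 + 225 + 270) = 12*509 = 6108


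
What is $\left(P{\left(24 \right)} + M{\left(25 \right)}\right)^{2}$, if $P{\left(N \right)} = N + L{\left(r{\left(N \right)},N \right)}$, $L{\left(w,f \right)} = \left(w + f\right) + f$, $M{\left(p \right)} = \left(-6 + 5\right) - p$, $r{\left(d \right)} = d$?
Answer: $4900$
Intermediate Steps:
$M{\left(p \right)} = -1 - p$
$L{\left(w,f \right)} = w + 2 f$ ($L{\left(w,f \right)} = \left(f + w\right) + f = w + 2 f$)
$P{\left(N \right)} = 4 N$ ($P{\left(N \right)} = N + \left(N + 2 N\right) = N + 3 N = 4 N$)
$\left(P{\left(24 \right)} + M{\left(25 \right)}\right)^{2} = \left(4 \cdot 24 - 26\right)^{2} = \left(96 - 26\right)^{2} = 70^{2} = 4900$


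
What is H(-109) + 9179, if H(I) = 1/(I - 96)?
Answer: 1881694/205 ≈ 9179.0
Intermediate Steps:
H(I) = 1/(-96 + I)
H(-109) + 9179 = 1/(-96 - 109) + 9179 = 1/(-205) + 9179 = -1/205 + 9179 = 1881694/205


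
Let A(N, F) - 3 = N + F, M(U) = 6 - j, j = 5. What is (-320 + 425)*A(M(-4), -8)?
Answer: -420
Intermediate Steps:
M(U) = 1 (M(U) = 6 - 1*5 = 6 - 5 = 1)
A(N, F) = 3 + F + N (A(N, F) = 3 + (N + F) = 3 + (F + N) = 3 + F + N)
(-320 + 425)*A(M(-4), -8) = (-320 + 425)*(3 - 8 + 1) = 105*(-4) = -420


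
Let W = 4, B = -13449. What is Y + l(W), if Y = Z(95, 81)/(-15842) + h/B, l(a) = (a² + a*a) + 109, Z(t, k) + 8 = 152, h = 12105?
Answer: 4974603852/35509843 ≈ 140.09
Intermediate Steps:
Z(t, k) = 144 (Z(t, k) = -8 + 152 = 144)
l(a) = 109 + 2*a² (l(a) = (a² + a²) + 109 = 2*a² + 109 = 109 + 2*a²)
Y = -32284011/35509843 (Y = 144/(-15842) + 12105/(-13449) = 144*(-1/15842) + 12105*(-1/13449) = -72/7921 - 4035/4483 = -32284011/35509843 ≈ -0.90916)
Y + l(W) = -32284011/35509843 + (109 + 2*4²) = -32284011/35509843 + (109 + 2*16) = -32284011/35509843 + (109 + 32) = -32284011/35509843 + 141 = 4974603852/35509843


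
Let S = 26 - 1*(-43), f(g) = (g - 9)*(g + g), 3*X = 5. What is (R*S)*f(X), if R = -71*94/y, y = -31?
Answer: -33770440/93 ≈ -3.6312e+5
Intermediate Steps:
X = 5/3 (X = (1/3)*5 = 5/3 ≈ 1.6667)
f(g) = 2*g*(-9 + g) (f(g) = (-9 + g)*(2*g) = 2*g*(-9 + g))
S = 69 (S = 26 + 43 = 69)
R = 6674/31 (R = -71/((-31/94)) = -71/((-31*1/94)) = -71/(-31/94) = -71*(-94/31) = 6674/31 ≈ 215.29)
(R*S)*f(X) = ((6674/31)*69)*(2*(5/3)*(-9 + 5/3)) = 460506*(2*(5/3)*(-22/3))/31 = (460506/31)*(-220/9) = -33770440/93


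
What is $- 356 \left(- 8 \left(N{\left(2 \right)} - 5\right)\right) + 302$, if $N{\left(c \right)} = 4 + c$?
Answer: $3150$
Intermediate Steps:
$- 356 \left(- 8 \left(N{\left(2 \right)} - 5\right)\right) + 302 = - 356 \left(- 8 \left(\left(4 + 2\right) - 5\right)\right) + 302 = - 356 \left(- 8 \left(6 - 5\right)\right) + 302 = - 356 \left(\left(-8\right) 1\right) + 302 = \left(-356\right) \left(-8\right) + 302 = 2848 + 302 = 3150$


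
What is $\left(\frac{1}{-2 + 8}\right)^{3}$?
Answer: $\frac{1}{216} \approx 0.0046296$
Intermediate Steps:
$\left(\frac{1}{-2 + 8}\right)^{3} = \left(\frac{1}{6}\right)^{3} = \frac{1}{216}$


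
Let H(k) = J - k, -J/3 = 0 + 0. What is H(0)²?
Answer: 0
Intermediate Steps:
J = 0 (J = -3*(0 + 0) = -3*0 = 0)
H(k) = -k (H(k) = 0 - k = -k)
H(0)² = (-1*0)² = 0² = 0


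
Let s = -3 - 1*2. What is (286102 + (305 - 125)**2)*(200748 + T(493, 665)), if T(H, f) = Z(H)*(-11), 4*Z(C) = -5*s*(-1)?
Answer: 127921073017/2 ≈ 6.3961e+10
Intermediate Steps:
s = -5 (s = -3 - 2 = -5)
Z(C) = -25/4 (Z(C) = (-5*(-5)*(-1))/4 = (25*(-1))/4 = (1/4)*(-25) = -25/4)
T(H, f) = 275/4 (T(H, f) = -25/4*(-11) = 275/4)
(286102 + (305 - 125)**2)*(200748 + T(493, 665)) = (286102 + (305 - 125)**2)*(200748 + 275/4) = (286102 + 180**2)*(803267/4) = (286102 + 32400)*(803267/4) = 318502*(803267/4) = 127921073017/2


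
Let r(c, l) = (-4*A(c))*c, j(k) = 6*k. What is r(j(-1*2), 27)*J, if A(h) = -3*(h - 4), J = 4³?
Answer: 147456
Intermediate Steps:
J = 64
A(h) = 12 - 3*h (A(h) = -3*(-4 + h) = 12 - 3*h)
r(c, l) = c*(-48 + 12*c) (r(c, l) = (-4*(12 - 3*c))*c = (-48 + 12*c)*c = c*(-48 + 12*c))
r(j(-1*2), 27)*J = (12*(6*(-1*2))*(-4 + 6*(-1*2)))*64 = (12*(6*(-2))*(-4 + 6*(-2)))*64 = (12*(-12)*(-4 - 12))*64 = (12*(-12)*(-16))*64 = 2304*64 = 147456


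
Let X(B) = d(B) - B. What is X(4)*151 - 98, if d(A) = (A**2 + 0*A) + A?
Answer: 2318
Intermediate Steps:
d(A) = A + A**2 (d(A) = (A**2 + 0) + A = A**2 + A = A + A**2)
X(B) = -B + B*(1 + B) (X(B) = B*(1 + B) - B = -B + B*(1 + B))
X(4)*151 - 98 = 4**2*151 - 98 = 16*151 - 98 = 2416 - 98 = 2318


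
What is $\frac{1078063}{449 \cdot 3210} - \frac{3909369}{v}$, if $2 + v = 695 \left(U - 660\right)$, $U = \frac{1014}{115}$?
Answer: $\frac{14081606563783}{1500267586800} \approx 9.3861$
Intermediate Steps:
$U = \frac{1014}{115}$ ($U = 1014 \cdot \frac{1}{115} = \frac{1014}{115} \approx 8.8174$)
$v = - \frac{10409200}{23}$ ($v = -2 + 695 \left(\frac{1014}{115} - 660\right) = -2 + 695 \left(- \frac{74886}{115}\right) = -2 - \frac{10409154}{23} = - \frac{10409200}{23} \approx -4.5257 \cdot 10^{5}$)
$\frac{1078063}{449 \cdot 3210} - \frac{3909369}{v} = \frac{1078063}{449 \cdot 3210} - \frac{3909369}{- \frac{10409200}{23}} = \frac{1078063}{1441290} - - \frac{89915487}{10409200} = 1078063 \cdot \frac{1}{1441290} + \frac{89915487}{10409200} = \frac{1078063}{1441290} + \frac{89915487}{10409200} = \frac{14081606563783}{1500267586800}$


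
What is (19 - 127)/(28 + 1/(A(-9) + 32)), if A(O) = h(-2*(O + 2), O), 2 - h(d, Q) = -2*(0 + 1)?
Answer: -3888/1009 ≈ -3.8533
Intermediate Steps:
h(d, Q) = 4 (h(d, Q) = 2 - (-2)*(0 + 1) = 2 - (-2) = 2 - 1*(-2) = 2 + 2 = 4)
A(O) = 4
(19 - 127)/(28 + 1/(A(-9) + 32)) = (19 - 127)/(28 + 1/(4 + 32)) = -108/(28 + 1/36) = -108/(1009/36) = (36/1009)*(-108) = -3888/1009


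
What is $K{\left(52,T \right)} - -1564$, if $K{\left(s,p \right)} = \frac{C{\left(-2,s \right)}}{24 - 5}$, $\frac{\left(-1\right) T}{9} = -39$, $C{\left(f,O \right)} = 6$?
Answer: $\frac{29722}{19} \approx 1564.3$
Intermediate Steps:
$T = 351$ ($T = \left(-9\right) \left(-39\right) = 351$)
$K{\left(s,p \right)} = \frac{6}{19}$ ($K{\left(s,p \right)} = \frac{6}{24 - 5} = \frac{6}{19}$)
$K{\left(52,T \right)} - -1564 = \frac{6}{19} - -1564 = \frac{6}{19} + 1564 = \frac{29722}{19}$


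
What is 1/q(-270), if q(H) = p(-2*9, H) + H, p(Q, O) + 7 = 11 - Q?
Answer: -1/248 ≈ -0.0040323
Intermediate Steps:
p(Q, O) = 4 - Q (p(Q, O) = -7 + (11 - Q) = 4 - Q)
q(H) = 22 + H (q(H) = (4 - (-2)*9) + H = (4 - 1*(-18)) + H = (4 + 18) + H = 22 + H)
1/q(-270) = 1/(22 - 270) = 1/(-248) = -1/248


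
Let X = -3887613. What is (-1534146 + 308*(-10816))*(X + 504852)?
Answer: 16458735693714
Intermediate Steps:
(-1534146 + 308*(-10816))*(X + 504852) = (-1534146 + 308*(-10816))*(-3887613 + 504852) = (-1534146 - 3331328)*(-3382761) = -4865474*(-3382761) = 16458735693714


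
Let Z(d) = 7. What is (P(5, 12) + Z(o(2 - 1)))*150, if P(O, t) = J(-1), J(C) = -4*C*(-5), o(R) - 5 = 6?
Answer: -1950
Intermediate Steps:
o(R) = 11 (o(R) = 5 + 6 = 11)
J(C) = 20*C
P(O, t) = -20 (P(O, t) = 20*(-1) = -20)
(P(5, 12) + Z(o(2 - 1)))*150 = (-20 + 7)*150 = -13*150 = -1950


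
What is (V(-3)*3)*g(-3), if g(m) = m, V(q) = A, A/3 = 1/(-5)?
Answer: 27/5 ≈ 5.4000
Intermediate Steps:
A = -⅗ (A = 3/(-5) = 3*(-⅕) = -⅗ ≈ -0.60000)
V(q) = -⅗
(V(-3)*3)*g(-3) = -⅗*3*(-3) = -9/5*(-3) = 27/5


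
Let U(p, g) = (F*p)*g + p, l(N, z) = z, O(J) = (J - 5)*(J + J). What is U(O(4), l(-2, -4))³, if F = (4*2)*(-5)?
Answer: -2136719872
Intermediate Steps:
O(J) = 2*J*(-5 + J) (O(J) = (-5 + J)*(2*J) = 2*J*(-5 + J))
F = -40 (F = 8*(-5) = -40)
U(p, g) = p - 40*g*p (U(p, g) = (-40*p)*g + p = -40*g*p + p = p - 40*g*p)
U(O(4), l(-2, -4))³ = ((2*4*(-5 + 4))*(1 - 40*(-4)))³ = ((2*4*(-1))*(1 + 160))³ = (-8*161)³ = (-1288)³ = -2136719872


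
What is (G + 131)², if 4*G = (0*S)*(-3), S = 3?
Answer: 17161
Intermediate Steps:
G = 0 (G = ((0*3)*(-3))/4 = (0*(-3))/4 = (¼)*0 = 0)
(G + 131)² = (0 + 131)² = 131² = 17161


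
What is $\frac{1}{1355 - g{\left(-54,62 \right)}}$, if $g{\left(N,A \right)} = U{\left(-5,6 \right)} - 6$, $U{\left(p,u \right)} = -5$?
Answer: $\frac{1}{1366} \approx 0.00073206$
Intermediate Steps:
$g{\left(N,A \right)} = -11$ ($g{\left(N,A \right)} = -5 - 6 = -11$)
$\frac{1}{1355 - g{\left(-54,62 \right)}} = \frac{1}{1355 - -11} = \frac{1}{1355 + 11} = \frac{1}{1366}$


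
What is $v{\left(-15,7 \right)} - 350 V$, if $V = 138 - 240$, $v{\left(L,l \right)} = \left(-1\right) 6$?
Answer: $35694$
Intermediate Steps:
$v{\left(L,l \right)} = -6$
$V = -102$ ($V = 138 - 240 = -102$)
$v{\left(-15,7 \right)} - 350 V = -6 - -35700 = -6 + 35700 = 35694$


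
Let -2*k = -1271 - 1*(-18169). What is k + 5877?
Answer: -2572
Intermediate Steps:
k = -8449 (k = -(-1271 - 1*(-18169))/2 = -(-1271 + 18169)/2 = -1/2*16898 = -8449)
k + 5877 = -8449 + 5877 = -2572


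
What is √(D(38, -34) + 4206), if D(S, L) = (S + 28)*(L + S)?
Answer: √4470 ≈ 66.858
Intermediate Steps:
D(S, L) = (28 + S)*(L + S)
√(D(38, -34) + 4206) = √((38² + 28*(-34) + 28*38 - 34*38) + 4206) = √((1444 - 952 + 1064 - 1292) + 4206) = √(264 + 4206) = √4470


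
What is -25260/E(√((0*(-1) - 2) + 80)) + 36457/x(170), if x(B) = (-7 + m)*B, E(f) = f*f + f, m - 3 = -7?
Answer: -4549399/13090 + 4210*√78/1001 ≈ -310.40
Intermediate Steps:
m = -4 (m = 3 - 7 = -4)
E(f) = f + f² (E(f) = f² + f = f + f²)
x(B) = -11*B (x(B) = (-7 - 4)*B = -11*B)
-25260/E(√((0*(-1) - 2) + 80)) + 36457/x(170) = -25260*1/((1 + √((0*(-1) - 2) + 80))*√((0*(-1) - 2) + 80)) + 36457/((-11*170)) = -25260*1/((1 + √((0 - 2) + 80))*√((0 - 2) + 80)) + 36457/(-1870) = -25260*1/((1 + √(-2 + 80))*√(-2 + 80)) + 36457*(-1/1870) = -25260*√78/(78*(1 + √78)) - 36457/1870 = -4210*√78/(13*(1 + √78)) - 36457/1870 = -36457/1870 - 4210*√78/(13*(1 + √78))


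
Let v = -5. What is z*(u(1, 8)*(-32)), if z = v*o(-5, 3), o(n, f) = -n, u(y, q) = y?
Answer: 800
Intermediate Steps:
z = -25 (z = -(-5)*(-5) = -5*5 = -25)
z*(u(1, 8)*(-32)) = -25*(-32) = 800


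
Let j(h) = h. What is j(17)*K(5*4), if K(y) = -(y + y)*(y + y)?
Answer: -27200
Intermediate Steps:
K(y) = -4*y**2 (K(y) = -2*y*2*y = -4*y**2)
j(17)*K(5*4) = 17*(-4*(5*4)**2) = 17*(-4*20**2) = 17*(-4*400) = 17*(-1600) = -27200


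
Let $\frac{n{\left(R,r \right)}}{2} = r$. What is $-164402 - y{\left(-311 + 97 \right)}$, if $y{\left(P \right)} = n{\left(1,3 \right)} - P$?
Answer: $-164622$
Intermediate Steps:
$n{\left(R,r \right)} = 2 r$
$y{\left(P \right)} = 6 - P$ ($y{\left(P \right)} = 2 \cdot 3 - P = 6 - P$)
$-164402 - y{\left(-311 + 97 \right)} = -164402 - \left(6 - \left(-311 + 97\right)\right) = -164402 - \left(6 - -214\right) = -164402 - \left(6 + 214\right) = -164402 - 220 = -164622$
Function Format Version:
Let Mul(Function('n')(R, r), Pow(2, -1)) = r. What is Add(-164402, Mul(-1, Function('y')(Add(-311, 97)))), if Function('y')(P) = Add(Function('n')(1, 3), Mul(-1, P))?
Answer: -164622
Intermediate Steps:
Function('n')(R, r) = Mul(2, r)
Function('y')(P) = Add(6, Mul(-1, P)) (Function('y')(P) = Add(Mul(2, 3), Mul(-1, P)) = Add(6, Mul(-1, P)))
Add(-164402, Mul(-1, Function('y')(Add(-311, 97)))) = Add(-164402, Mul(-1, Add(6, Mul(-1, Add(-311, 97))))) = Add(-164402, Mul(-1, Add(6, Mul(-1, -214)))) = Add(-164402, Mul(-1, Add(6, 214))) = Add(-164402, Mul(-1, 220)) = Add(-164402, -220) = -164622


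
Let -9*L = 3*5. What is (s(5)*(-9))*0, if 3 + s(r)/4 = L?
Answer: 0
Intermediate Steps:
L = -5/3 ≈ -1.6667
s(r) = -56/3 (s(r) = -12 + 4*(-5/3) = -12 - 20/3 = -56/3)
(s(5)*(-9))*0 = -56/3*(-9)*0 = 168*0 = 0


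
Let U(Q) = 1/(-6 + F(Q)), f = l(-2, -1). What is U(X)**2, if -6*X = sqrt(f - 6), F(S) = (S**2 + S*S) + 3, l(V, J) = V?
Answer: 81/961 ≈ 0.084287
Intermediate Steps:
f = -2
F(S) = 3 + 2*S**2 (F(S) = (S**2 + S**2) + 3 = 2*S**2 + 3 = 3 + 2*S**2)
X = -I*sqrt(2)/3 (X = -sqrt(-2 - 6)/6 = -I*sqrt(2)/3 ≈ -0.4714*I)
U(Q) = 1/(-3 + 2*Q**2) (U(Q) = 1/(-6 + (3 + 2*Q**2)) = 1/(-3 + 2*Q**2))
U(X)**2 = (1/(-3 + 2*(-I*sqrt(2)/3)**2))**2 = (1/(-3 + 2*(-2/9)))**2 = (1/(-3 - 4/9))**2 = (1/(-31/9))**2 = (-9/31)**2 = 81/961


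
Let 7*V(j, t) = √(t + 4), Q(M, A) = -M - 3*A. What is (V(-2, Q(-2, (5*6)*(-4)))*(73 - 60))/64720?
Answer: 13*√366/453040 ≈ 0.00054897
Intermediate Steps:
V(j, t) = √(4 + t)/7 (V(j, t) = √(t + 4)/7 = √(4 + t)/7)
(V(-2, Q(-2, (5*6)*(-4)))*(73 - 60))/64720 = ((√(4 + (-1*(-2) - 3*5*6*(-4)))/7)*(73 - 60))/64720 = ((√(4 + (2 - 90*(-4)))/7)*13)*(1/64720) = ((√(4 + (2 - 3*(-120)))/7)*13)*(1/64720) = ((√(4 + (2 + 360))/7)*13)*(1/64720) = ((√(4 + 362)/7)*13)*(1/64720) = ((√366/7)*13)*(1/64720) = (13*√366/7)*(1/64720) = 13*√366/453040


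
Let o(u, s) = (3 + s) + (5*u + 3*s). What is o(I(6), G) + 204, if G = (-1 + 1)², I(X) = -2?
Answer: 197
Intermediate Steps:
G = 0 (G = 0² = 0)
o(u, s) = 3 + 4*s + 5*u (o(u, s) = (3 + s) + (3*s + 5*u) = 3 + 4*s + 5*u)
o(I(6), G) + 204 = (3 + 4*0 + 5*(-2)) + 204 = (3 + 0 - 10) + 204 = -7 + 204 = 197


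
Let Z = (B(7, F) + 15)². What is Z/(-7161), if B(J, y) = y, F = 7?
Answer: -44/651 ≈ -0.067588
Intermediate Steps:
Z = 484 (Z = (7 + 15)² = 22² = 484)
Z/(-7161) = 484/(-7161) = 484*(-1/7161) = -44/651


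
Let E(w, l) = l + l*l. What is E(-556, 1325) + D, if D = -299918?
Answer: 1457032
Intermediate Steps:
E(w, l) = l + l²
E(-556, 1325) + D = 1325*(1 + 1325) - 299918 = 1325*1326 - 299918 = 1756950 - 299918 = 1457032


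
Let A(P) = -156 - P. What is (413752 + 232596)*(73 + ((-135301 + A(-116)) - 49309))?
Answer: -119300974796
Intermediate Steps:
(413752 + 232596)*(73 + ((-135301 + A(-116)) - 49309)) = (413752 + 232596)*(73 + ((-135301 + (-156 - 1*(-116))) - 49309)) = 646348*(73 + ((-135301 + (-156 + 116)) - 49309)) = 646348*(73 + ((-135301 - 40) - 49309)) = 646348*(73 + (-135341 - 49309)) = 646348*(73 - 184650) = 646348*(-184577) = -119300974796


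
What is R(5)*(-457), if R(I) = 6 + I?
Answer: -5027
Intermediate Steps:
R(5)*(-457) = (6 + 5)*(-457) = 11*(-457) = -5027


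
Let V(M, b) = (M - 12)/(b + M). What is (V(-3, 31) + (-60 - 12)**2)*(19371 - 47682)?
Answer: -4108973607/28 ≈ -1.4675e+8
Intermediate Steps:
V(M, b) = (-12 + M)/(M + b)
(V(-3, 31) + (-60 - 12)**2)*(19371 - 47682) = ((-12 - 3)/(-3 + 31) + (-60 - 12)**2)*(19371 - 47682) = (-15/28 + (-72)**2)*(-28311) = ((1/28)*(-15) + 5184)*(-28311) = (-15/28 + 5184)*(-28311) = (145137/28)*(-28311) = -4108973607/28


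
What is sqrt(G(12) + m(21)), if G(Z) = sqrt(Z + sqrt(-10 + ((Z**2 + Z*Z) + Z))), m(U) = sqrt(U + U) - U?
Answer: sqrt(-21 + sqrt(42) + sqrt(12 + sqrt(290))) ≈ 3.0218*I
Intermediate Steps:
m(U) = -U + sqrt(2)*sqrt(U) (m(U) = sqrt(2*U) - U = sqrt(2)*sqrt(U) - U = -U + sqrt(2)*sqrt(U))
G(Z) = sqrt(Z + sqrt(-10 + Z + 2*Z**2)) (G(Z) = sqrt(Z + sqrt(-10 + ((Z**2 + Z**2) + Z))) = sqrt(Z + sqrt(-10 + (2*Z**2 + Z))) = sqrt(Z + sqrt(-10 + (Z + 2*Z**2))) = sqrt(Z + sqrt(-10 + Z + 2*Z**2)))
sqrt(G(12) + m(21)) = sqrt(sqrt(12 + sqrt(-10 + 12 + 2*12**2)) + (-1*21 + sqrt(2)*sqrt(21))) = sqrt(sqrt(12 + sqrt(-10 + 12 + 2*144)) + (-21 + sqrt(42))) = sqrt(sqrt(12 + sqrt(-10 + 12 + 288)) + (-21 + sqrt(42))) = sqrt(sqrt(12 + sqrt(290)) + (-21 + sqrt(42))) = sqrt(-21 + sqrt(42) + sqrt(12 + sqrt(290)))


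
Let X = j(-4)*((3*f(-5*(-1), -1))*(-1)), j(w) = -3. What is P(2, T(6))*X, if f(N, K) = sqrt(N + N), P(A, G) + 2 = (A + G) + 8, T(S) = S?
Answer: 126*sqrt(10) ≈ 398.45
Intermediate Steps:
P(A, G) = 6 + A + G (P(A, G) = -2 + ((A + G) + 8) = -2 + (8 + A + G) = 6 + A + G)
f(N, K) = sqrt(2)*sqrt(N) (f(N, K) = sqrt(2*N) = sqrt(2)*sqrt(N))
X = 9*sqrt(10) (X = -3*3*(sqrt(2)*sqrt(-5*(-1)))*(-1) = -3*3*(sqrt(2)*sqrt(5))*(-1) = -3*3*sqrt(10)*(-1) = -(-9)*sqrt(10) = 9*sqrt(10) ≈ 28.461)
P(2, T(6))*X = (6 + 2 + 6)*(9*sqrt(10)) = 14*(9*sqrt(10)) = 126*sqrt(10)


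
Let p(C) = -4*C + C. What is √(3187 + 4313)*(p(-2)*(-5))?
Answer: -1500*√3 ≈ -2598.1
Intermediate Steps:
p(C) = -3*C
√(3187 + 4313)*(p(-2)*(-5)) = √(3187 + 4313)*(-3*(-2)*(-5)) = √7500*(6*(-5)) = (50*√3)*(-30) = -1500*√3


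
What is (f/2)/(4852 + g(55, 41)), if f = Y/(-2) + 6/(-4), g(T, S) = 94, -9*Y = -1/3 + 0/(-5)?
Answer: -41/267084 ≈ -0.00015351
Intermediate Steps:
Y = 1/27 (Y = -(-1/3 + 0/(-5))/9 = -(-1*⅓ + 0*(-⅕))/9 = -(-⅓ + 0)/9 = -⅑*(-⅓) = 1/27 ≈ 0.037037)
f = -41/27 (f = (1/27)/(-2) + 6/(-4) = (1/27)*(-½) + 6*(-¼) = -1/54 - 3/2 = -41/27 ≈ -1.5185)
(f/2)/(4852 + g(55, 41)) = (-41/27/2)/(4852 + 94) = -41/27*½/4946 = -41/54*1/4946 = -41/267084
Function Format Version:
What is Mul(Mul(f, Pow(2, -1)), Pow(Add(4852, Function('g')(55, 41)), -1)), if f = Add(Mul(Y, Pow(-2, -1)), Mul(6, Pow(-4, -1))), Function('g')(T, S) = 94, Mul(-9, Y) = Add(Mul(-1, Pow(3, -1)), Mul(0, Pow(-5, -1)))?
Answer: Rational(-41, 267084) ≈ -0.00015351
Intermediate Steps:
Y = Rational(1, 27) (Y = Mul(Rational(-1, 9), Add(Mul(-1, Pow(3, -1)), Mul(0, Pow(-5, -1)))) = Mul(Rational(-1, 9), Add(Mul(-1, Rational(1, 3)), Mul(0, Rational(-1, 5)))) = Mul(Rational(-1, 9), Add(Rational(-1, 3), 0)) = Mul(Rational(-1, 9), Rational(-1, 3)) = Rational(1, 27) ≈ 0.037037)
f = Rational(-41, 27) (f = Add(Mul(Rational(1, 27), Pow(-2, -1)), Mul(6, Pow(-4, -1))) = Add(Mul(Rational(1, 27), Rational(-1, 2)), Mul(6, Rational(-1, 4))) = Add(Rational(-1, 54), Rational(-3, 2)) = Rational(-41, 27) ≈ -1.5185)
Mul(Mul(f, Pow(2, -1)), Pow(Add(4852, Function('g')(55, 41)), -1)) = Mul(Mul(Rational(-41, 27), Pow(2, -1)), Pow(Add(4852, 94), -1)) = Mul(Mul(Rational(-41, 27), Rational(1, 2)), Pow(4946, -1)) = Mul(Rational(-41, 54), Rational(1, 4946)) = Rational(-41, 267084)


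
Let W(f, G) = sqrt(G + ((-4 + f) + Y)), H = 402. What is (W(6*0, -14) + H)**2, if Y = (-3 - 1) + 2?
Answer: 161584 + 1608*I*sqrt(5) ≈ 1.6158e+5 + 3595.6*I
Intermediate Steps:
Y = -2 (Y = -4 + 2 = -2)
W(f, G) = sqrt(-6 + G + f) (W(f, G) = sqrt(G + ((-4 + f) - 2)) = sqrt(G + (-6 + f)) = sqrt(-6 + G + f))
(W(6*0, -14) + H)**2 = (sqrt(-6 - 14 + 6*0) + 402)**2 = (sqrt(-6 - 14 + 0) + 402)**2 = (sqrt(-20) + 402)**2 = (2*I*sqrt(5) + 402)**2 = (402 + 2*I*sqrt(5))**2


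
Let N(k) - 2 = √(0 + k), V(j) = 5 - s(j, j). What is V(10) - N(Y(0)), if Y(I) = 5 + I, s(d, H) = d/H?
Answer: 2 - √5 ≈ -0.23607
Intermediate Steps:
V(j) = 4 (V(j) = 5 - j/j = 5 - 1*1 = 5 - 1 = 4)
N(k) = 2 + √k (N(k) = 2 + √(0 + k) = 2 + √k)
V(10) - N(Y(0)) = 4 - (2 + √(5 + 0)) = 4 - (2 + √5) = 4 + (-2 - √5) = 2 - √5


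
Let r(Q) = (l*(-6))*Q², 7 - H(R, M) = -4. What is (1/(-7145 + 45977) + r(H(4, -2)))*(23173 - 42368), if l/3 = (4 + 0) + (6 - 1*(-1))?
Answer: 17857819770725/38832 ≈ 4.5987e+8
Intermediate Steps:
H(R, M) = 11 (H(R, M) = 7 - 1*(-4) = 7 + 4 = 11)
l = 33 (l = 3*((4 + 0) + (6 - 1*(-1))) = 3*(4 + (6 + 1)) = 3*(4 + 7) = 3*11 = 33)
r(Q) = -198*Q² (r(Q) = (33*(-6))*Q² = -198*Q²)
(1/(-7145 + 45977) + r(H(4, -2)))*(23173 - 42368) = (1/(-7145 + 45977) - 198*11²)*(23173 - 42368) = (1/38832 - 198*121)*(-19195) = (1/38832 - 23958)*(-19195) = -930337055/38832*(-19195) = 17857819770725/38832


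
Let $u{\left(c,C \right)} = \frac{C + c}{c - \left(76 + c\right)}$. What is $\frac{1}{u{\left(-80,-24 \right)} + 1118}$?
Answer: $\frac{19}{21268} \approx 0.00089336$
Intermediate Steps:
$u{\left(c,C \right)} = - \frac{C}{76} - \frac{c}{76}$ ($u{\left(c,C \right)} = \frac{C + c}{-76} = \left(C + c\right) \left(- \frac{1}{76}\right) = - \frac{C}{76} - \frac{c}{76}$)
$\frac{1}{u{\left(-80,-24 \right)} + 1118} = \frac{1}{\left(\left(- \frac{1}{76}\right) \left(-24\right) - - \frac{20}{19}\right) + 1118} = \frac{1}{\left(\frac{6}{19} + \frac{20}{19}\right) + 1118} = \frac{1}{\frac{26}{19} + 1118} = \frac{1}{\frac{21268}{19}} = \frac{19}{21268}$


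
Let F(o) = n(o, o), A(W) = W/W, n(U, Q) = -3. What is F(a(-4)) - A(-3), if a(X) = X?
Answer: -4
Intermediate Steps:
A(W) = 1
F(o) = -3
F(a(-4)) - A(-3) = -3 - 1*1 = -3 - 1 = -4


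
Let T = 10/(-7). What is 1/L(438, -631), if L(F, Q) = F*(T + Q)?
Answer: -7/1939026 ≈ -3.6101e-6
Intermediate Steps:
T = -10/7 (T = 10*(-1/7) = -10/7 ≈ -1.4286)
L(F, Q) = F*(-10/7 + Q)
1/L(438, -631) = 1/((1/7)*438*(-10 + 7*(-631))) = 1/((1/7)*438*(-10 - 4417)) = 1/((1/7)*438*(-4427)) = 1/(-1939026/7) = -7/1939026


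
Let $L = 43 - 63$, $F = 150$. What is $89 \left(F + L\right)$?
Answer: $11570$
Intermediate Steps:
$L = -20$ ($L = 43 - 63 = -20$)
$89 \left(F + L\right) = 89 \left(150 - 20\right) = 89 \cdot 130 = 11570$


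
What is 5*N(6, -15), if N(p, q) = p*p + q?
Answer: 105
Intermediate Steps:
N(p, q) = q + p² (N(p, q) = p² + q = q + p²)
5*N(6, -15) = 5*(-15 + 6²) = 5*(-15 + 36) = 5*21 = 105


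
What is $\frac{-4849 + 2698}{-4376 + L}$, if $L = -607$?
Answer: $\frac{717}{1661} \approx 0.43167$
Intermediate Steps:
$\frac{-4849 + 2698}{-4376 + L} = \frac{-4849 + 2698}{-4376 - 607} = - \frac{2151}{-4983} = \left(-2151\right) \left(- \frac{1}{4983}\right) = \frac{717}{1661}$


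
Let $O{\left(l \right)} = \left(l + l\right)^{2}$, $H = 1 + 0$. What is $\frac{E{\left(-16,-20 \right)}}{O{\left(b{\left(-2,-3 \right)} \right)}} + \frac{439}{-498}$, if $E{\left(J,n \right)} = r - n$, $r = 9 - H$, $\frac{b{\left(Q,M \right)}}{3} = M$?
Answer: $- \frac{10691}{13446} \approx -0.79511$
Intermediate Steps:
$H = 1$
$b{\left(Q,M \right)} = 3 M$
$O{\left(l \right)} = 4 l^{2}$ ($O{\left(l \right)} = \left(2 l\right)^{2} = 4 l^{2}$)
$r = 8$ ($r = 9 - 1 = 8$)
$E{\left(J,n \right)} = 8 - n$
$\frac{E{\left(-16,-20 \right)}}{O{\left(b{\left(-2,-3 \right)} \right)}} + \frac{439}{-498} = \frac{8 - -20}{4 \left(3 \left(-3\right)\right)^{2}} + \frac{439}{-498} = \frac{8 + 20}{4 \left(-9\right)^{2}} + 439 \left(- \frac{1}{498}\right) = \frac{28}{4 \cdot 81} - \frac{439}{498} = \frac{28}{324} - \frac{439}{498} = 28 \cdot \frac{1}{324} - \frac{439}{498} = \frac{7}{81} - \frac{439}{498} = - \frac{10691}{13446}$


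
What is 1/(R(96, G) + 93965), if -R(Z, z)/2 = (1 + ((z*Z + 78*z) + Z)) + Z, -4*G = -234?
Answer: 1/73221 ≈ 1.3657e-5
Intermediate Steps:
G = 117/2 (G = -¼*(-234) = 117/2 ≈ 58.500)
R(Z, z) = -2 - 156*z - 4*Z - 2*Z*z (R(Z, z) = -2*((1 + ((z*Z + 78*z) + Z)) + Z) = -2*((1 + ((Z*z + 78*z) + Z)) + Z) = -2*((1 + ((78*z + Z*z) + Z)) + Z) = -2*((1 + (Z + 78*z + Z*z)) + Z) = -2*((1 + Z + 78*z + Z*z) + Z) = -2*(1 + 2*Z + 78*z + Z*z) = -2 - 156*z - 4*Z - 2*Z*z)
1/(R(96, G) + 93965) = 1/((-2 - 156*117/2 - 4*96 - 2*96*117/2) + 93965) = 1/((-2 - 9126 - 384 - 11232) + 93965) = 1/(-20744 + 93965) = 1/73221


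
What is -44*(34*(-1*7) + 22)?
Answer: 9504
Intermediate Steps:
-44*(34*(-1*7) + 22) = -44*(34*(-7) + 22) = -44*(-238 + 22) = -44*(-216) = 9504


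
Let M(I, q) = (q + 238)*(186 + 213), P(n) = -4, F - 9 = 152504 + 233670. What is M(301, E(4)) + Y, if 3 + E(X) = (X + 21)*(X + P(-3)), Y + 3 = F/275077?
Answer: 25792155857/275077 ≈ 93763.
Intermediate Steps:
F = 386183 (F = 9 + (152504 + 233670) = 9 + 386174 = 386183)
Y = -439048/275077 (Y = -3 + 386183/275077 = -439048/275077 ≈ -1.5961)
E(X) = -3 + (-4 + X)*(21 + X) (E(X) = -3 + (X + 21)*(X - 4) = -3 + (21 + X)*(-4 + X) = -3 + (-4 + X)*(21 + X))
M(I, q) = 94962 + 399*q (M(I, q) = (238 + q)*399 = 94962 + 399*q)
M(301, E(4)) + Y = (94962 + 399*(-87 + 4**2 + 17*4)) - 439048/275077 = (94962 + 399*(-87 + 16 + 68)) - 439048/275077 = (94962 + 399*(-3)) - 439048/275077 = (94962 - 1197) - 439048/275077 = 93765 - 439048/275077 = 25792155857/275077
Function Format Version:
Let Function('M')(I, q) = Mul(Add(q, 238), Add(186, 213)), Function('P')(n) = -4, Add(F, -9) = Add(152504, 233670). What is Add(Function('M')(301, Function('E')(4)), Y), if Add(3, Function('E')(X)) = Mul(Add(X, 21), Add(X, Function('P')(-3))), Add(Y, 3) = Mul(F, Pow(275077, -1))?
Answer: Rational(25792155857, 275077) ≈ 93763.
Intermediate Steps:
F = 386183 (F = Add(9, Add(152504, 233670)) = Add(9, 386174) = 386183)
Y = Rational(-439048, 275077) (Y = Add(-3, Mul(386183, Pow(275077, -1))) = Add(-3, Mul(386183, Rational(1, 275077))) = Add(-3, Rational(386183, 275077)) = Rational(-439048, 275077) ≈ -1.5961)
Function('E')(X) = Add(-3, Mul(Add(-4, X), Add(21, X))) (Function('E')(X) = Add(-3, Mul(Add(X, 21), Add(X, -4))) = Add(-3, Mul(Add(21, X), Add(-4, X))) = Add(-3, Mul(Add(-4, X), Add(21, X))))
Function('M')(I, q) = Add(94962, Mul(399, q)) (Function('M')(I, q) = Mul(Add(238, q), 399) = Add(94962, Mul(399, q)))
Add(Function('M')(301, Function('E')(4)), Y) = Add(Add(94962, Mul(399, Add(-87, Pow(4, 2), Mul(17, 4)))), Rational(-439048, 275077)) = Add(Add(94962, Mul(399, Add(-87, 16, 68))), Rational(-439048, 275077)) = Add(Add(94962, Mul(399, -3)), Rational(-439048, 275077)) = Add(Add(94962, -1197), Rational(-439048, 275077)) = Add(93765, Rational(-439048, 275077)) = Rational(25792155857, 275077)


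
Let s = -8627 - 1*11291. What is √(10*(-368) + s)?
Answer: 3*I*√2622 ≈ 153.62*I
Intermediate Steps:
s = -19918 (s = -8627 - 11291 = -19918)
√(10*(-368) + s) = √(10*(-368) - 19918) = √(-3680 - 19918) = √(-23598) = 3*I*√2622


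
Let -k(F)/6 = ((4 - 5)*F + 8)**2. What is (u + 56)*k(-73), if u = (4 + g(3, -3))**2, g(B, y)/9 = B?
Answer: -40035222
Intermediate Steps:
g(B, y) = 9*B
u = 961 (u = (4 + 9*3)**2 = (4 + 27)**2 = 31**2 = 961)
k(F) = -6*(8 - F)**2 (k(F) = -6*((4 - 5)*F + 8)**2 = -6*(-F + 8)**2 = -6*(8 - F)**2)
(u + 56)*k(-73) = (961 + 56)*(-6*(-8 - 73)**2) = 1017*(-6*(-81)**2) = 1017*(-6*6561) = 1017*(-39366) = -40035222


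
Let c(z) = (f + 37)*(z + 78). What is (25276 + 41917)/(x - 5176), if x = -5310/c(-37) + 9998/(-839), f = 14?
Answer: -39293324119/3035290444 ≈ -12.945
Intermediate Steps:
c(z) = 3978 + 51*z (c(z) = (14 + 37)*(z + 78) = 51*(78 + z) = 3978 + 51*z)
x = -8453636/584783 (x = -5310/(3978 + 51*(-37)) + 9998/(-839) = -5310/(3978 - 1887) + 9998*(-1/839) = -5310/2091 - 9998/839 = -5310*1/2091 - 9998/839 = -1770/697 - 9998/839 = -8453636/584783 ≈ -14.456)
(25276 + 41917)/(x - 5176) = (25276 + 41917)/(-8453636/584783 - 5176) = 67193/(-3035290444/584783) = 67193*(-584783/3035290444) = -39293324119/3035290444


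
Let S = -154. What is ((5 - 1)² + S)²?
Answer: 19044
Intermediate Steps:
((5 - 1)² + S)² = ((5 - 1)² - 154)² = (4² - 154)² = (16 - 154)² = (-138)² = 19044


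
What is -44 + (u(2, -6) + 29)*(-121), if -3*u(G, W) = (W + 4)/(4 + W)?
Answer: -10538/3 ≈ -3512.7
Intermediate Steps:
u(G, W) = -1/3 (u(G, W) = -(W + 4)/(3*(4 + W)) = -(4 + W)/(3*(4 + W)) = -1/3*1 = -1/3)
-44 + (u(2, -6) + 29)*(-121) = -44 + (-1/3 + 29)*(-121) = -44 + (86/3)*(-121) = -44 - 10406/3 = -10538/3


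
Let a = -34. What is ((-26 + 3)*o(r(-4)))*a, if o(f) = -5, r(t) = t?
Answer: -3910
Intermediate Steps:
((-26 + 3)*o(r(-4)))*a = ((-26 + 3)*(-5))*(-34) = -23*(-5)*(-34) = 115*(-34) = -3910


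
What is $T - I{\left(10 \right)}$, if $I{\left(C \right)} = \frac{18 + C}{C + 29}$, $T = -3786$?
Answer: $- \frac{147682}{39} \approx -3786.7$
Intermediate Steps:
$I{\left(C \right)} = \frac{18 + C}{29 + C}$
$T - I{\left(10 \right)} = -3786 - \frac{18 + 10}{29 + 10} = -3786 - \frac{1}{39} \cdot 28 = -3786 - \frac{28}{39} = - \frac{147682}{39}$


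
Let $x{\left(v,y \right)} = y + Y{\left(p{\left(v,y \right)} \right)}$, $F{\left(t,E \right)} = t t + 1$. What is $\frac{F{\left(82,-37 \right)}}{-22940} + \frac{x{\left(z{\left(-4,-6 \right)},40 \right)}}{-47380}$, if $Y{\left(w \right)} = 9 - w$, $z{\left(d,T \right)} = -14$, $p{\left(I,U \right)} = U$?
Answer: $- \frac{3985462}{13586215} \approx -0.29335$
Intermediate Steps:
$F{\left(t,E \right)} = 1 + t^{2}$ ($F{\left(t,E \right)} = t^{2} + 1 = 1 + t^{2}$)
$x{\left(v,y \right)} = 9$ ($x{\left(v,y \right)} = y - \left(-9 + y\right) = 9$)
$\frac{F{\left(82,-37 \right)}}{-22940} + \frac{x{\left(z{\left(-4,-6 \right)},40 \right)}}{-47380} = \frac{1 + 82^{2}}{-22940} + \frac{9}{-47380} = \left(1 + 6724\right) \left(- \frac{1}{22940}\right) + 9 \left(- \frac{1}{47380}\right) = 6725 \left(- \frac{1}{22940}\right) - \frac{9}{47380} = - \frac{1345}{4588} - \frac{9}{47380} = - \frac{3985462}{13586215}$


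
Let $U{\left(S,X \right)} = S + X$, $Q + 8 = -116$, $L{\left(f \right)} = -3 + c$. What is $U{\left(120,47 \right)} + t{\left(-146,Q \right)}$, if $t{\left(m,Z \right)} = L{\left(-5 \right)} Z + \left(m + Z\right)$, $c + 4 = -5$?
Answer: $1385$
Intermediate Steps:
$c = -9$ ($c = -4 - 5 = -9$)
$L{\left(f \right)} = -12$ ($L{\left(f \right)} = -3 - 9 = -12$)
$Q = -124$ ($Q = -8 - 116 = -124$)
$t{\left(m,Z \right)} = m - 11 Z$ ($t{\left(m,Z \right)} = - 12 Z + \left(m + Z\right) = - 12 Z + \left(Z + m\right) = m - 11 Z$)
$U{\left(120,47 \right)} + t{\left(-146,Q \right)} = \left(120 + 47\right) - -1218 = 167 + \left(-146 + 1364\right) = 167 + 1218 = 1385$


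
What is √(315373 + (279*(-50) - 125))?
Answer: √301298 ≈ 548.91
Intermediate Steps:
√(315373 + (279*(-50) - 125)) = √(315373 + (-13950 - 125)) = √(315373 - 14075) = √301298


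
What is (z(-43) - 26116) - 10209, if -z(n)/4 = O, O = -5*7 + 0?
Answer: -36185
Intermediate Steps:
O = -35 (O = -35 + 0 = -35)
z(n) = 140 (z(n) = -4*(-35) = 140)
(z(-43) - 26116) - 10209 = (140 - 26116) - 10209 = -25976 - 10209 = -36185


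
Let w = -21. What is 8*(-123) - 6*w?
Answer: -858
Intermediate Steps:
8*(-123) - 6*w = 8*(-123) - 6*(-21) = -984 + 126 = -858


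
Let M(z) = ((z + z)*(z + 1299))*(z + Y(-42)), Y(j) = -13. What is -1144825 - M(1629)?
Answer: -15416854009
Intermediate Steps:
M(z) = 2*z*(-13 + z)*(1299 + z) (M(z) = ((z + z)*(z + 1299))*(z - 13) = ((2*z)*(1299 + z))*(-13 + z) = (2*z*(1299 + z))*(-13 + z) = 2*z*(-13 + z)*(1299 + z))
-1144825 - M(1629) = -1144825 - 2*1629*(-16887 + 1629**2 + 1286*1629) = -1144825 - 2*1629*(-16887 + 2653641 + 2094894) = -1144825 - 2*1629*4731648 = -1144825 - 1*15415709184 = -1144825 - 15415709184 = -15416854009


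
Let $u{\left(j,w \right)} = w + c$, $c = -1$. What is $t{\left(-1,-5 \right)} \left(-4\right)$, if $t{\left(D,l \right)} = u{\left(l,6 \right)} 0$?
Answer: $0$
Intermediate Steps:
$u{\left(j,w \right)} = -1 + w$ ($u{\left(j,w \right)} = w - 1 = -1 + w$)
$t{\left(D,l \right)} = 0$ ($t{\left(D,l \right)} = \left(-1 + 6\right) 0 = 5 \cdot 0 = 0$)
$t{\left(-1,-5 \right)} \left(-4\right) = 0 \left(-4\right) = 0$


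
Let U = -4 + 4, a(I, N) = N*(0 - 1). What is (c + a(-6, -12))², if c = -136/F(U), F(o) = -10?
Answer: 16384/25 ≈ 655.36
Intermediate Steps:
a(I, N) = -N (a(I, N) = N*(-1) = -N)
U = 0
c = 68/5 (c = -136/(-10) = -136*(-⅒) = 68/5 ≈ 13.600)
(c + a(-6, -12))² = (68/5 - 1*(-12))² = (68/5 + 12)² = (128/5)² = 16384/25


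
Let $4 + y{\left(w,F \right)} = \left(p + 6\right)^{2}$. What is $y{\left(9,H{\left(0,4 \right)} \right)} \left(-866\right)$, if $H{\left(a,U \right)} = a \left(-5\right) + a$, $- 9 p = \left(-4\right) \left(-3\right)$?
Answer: $- \frac{138560}{9} \approx -15396.0$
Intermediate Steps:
$p = - \frac{4}{3}$ ($p = - \frac{\left(-4\right) \left(-3\right)}{9} = \left(- \frac{1}{9}\right) 12 = - \frac{4}{3} \approx -1.3333$)
$H{\left(a,U \right)} = - 4 a$ ($H{\left(a,U \right)} = - 5 a + a = - 4 a$)
$y{\left(w,F \right)} = \frac{160}{9}$ ($y{\left(w,F \right)} = -4 + \left(- \frac{4}{3} + 6\right)^{2} = -4 + \left(\frac{14}{3}\right)^{2} = -4 + \frac{196}{9} = \frac{160}{9}$)
$y{\left(9,H{\left(0,4 \right)} \right)} \left(-866\right) = \frac{160}{9} \left(-866\right) = - \frac{138560}{9}$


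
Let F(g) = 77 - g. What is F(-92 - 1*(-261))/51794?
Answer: -46/25897 ≈ -0.0017763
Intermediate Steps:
F(-92 - 1*(-261))/51794 = (77 - (-92 - 1*(-261)))/51794 = (77 - (-92 + 261))*(1/51794) = (77 - 1*169)*(1/51794) = (77 - 169)*(1/51794) = -92*1/51794 = -46/25897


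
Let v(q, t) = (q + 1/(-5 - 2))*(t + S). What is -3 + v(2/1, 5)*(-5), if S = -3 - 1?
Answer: -86/7 ≈ -12.286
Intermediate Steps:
S = -4
v(q, t) = (-4 + t)*(-⅐ + q) (v(q, t) = (q + 1/(-5 - 2))*(t - 4) = (q + 1/(-7))*(-4 + t) = (q - ⅐)*(-4 + t) = (-⅐ + q)*(-4 + t) = (-4 + t)*(-⅐ + q))
-3 + v(2/1, 5)*(-5) = -3 + (4/7 - 8/1 - ⅐*5 + (2/1)*5)*(-5) = -3 + (4/7 - 8 - 5/7 + (2*1)*5)*(-5) = -3 + (4/7 - 4*2 - 5/7 + 2*5)*(-5) = -3 + (4/7 - 8 - 5/7 + 10)*(-5) = -3 + (13/7)*(-5) = -3 - 65/7 = -86/7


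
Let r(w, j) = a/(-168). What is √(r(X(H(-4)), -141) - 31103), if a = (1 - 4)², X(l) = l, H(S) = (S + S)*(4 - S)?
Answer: I*√24384794/28 ≈ 176.36*I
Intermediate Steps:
H(S) = 2*S*(4 - S) (H(S) = (2*S)*(4 - S) = 2*S*(4 - S))
a = 9 (a = (-3)² = 9)
r(w, j) = -3/56 (r(w, j) = 9/(-168) = 9*(-1/168) = -3/56)
√(r(X(H(-4)), -141) - 31103) = √(-3/56 - 31103) = √(-1741771/56) = I*√24384794/28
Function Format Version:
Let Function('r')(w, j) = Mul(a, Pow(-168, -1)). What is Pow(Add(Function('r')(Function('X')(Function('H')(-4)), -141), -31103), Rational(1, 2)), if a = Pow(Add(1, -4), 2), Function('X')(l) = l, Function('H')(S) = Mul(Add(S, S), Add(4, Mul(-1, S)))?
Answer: Mul(Rational(1, 28), I, Pow(24384794, Rational(1, 2))) ≈ Mul(176.36, I)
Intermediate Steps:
Function('H')(S) = Mul(2, S, Add(4, Mul(-1, S))) (Function('H')(S) = Mul(Mul(2, S), Add(4, Mul(-1, S))) = Mul(2, S, Add(4, Mul(-1, S))))
a = 9 (a = Pow(-3, 2) = 9)
Function('r')(w, j) = Rational(-3, 56) (Function('r')(w, j) = Mul(9, Pow(-168, -1)) = Mul(9, Rational(-1, 168)) = Rational(-3, 56))
Pow(Add(Function('r')(Function('X')(Function('H')(-4)), -141), -31103), Rational(1, 2)) = Pow(Add(Rational(-3, 56), -31103), Rational(1, 2)) = Pow(Rational(-1741771, 56), Rational(1, 2)) = Mul(Rational(1, 28), I, Pow(24384794, Rational(1, 2)))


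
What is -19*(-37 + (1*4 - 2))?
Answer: 665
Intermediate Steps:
-19*(-37 + (1*4 - 2)) = -19*(-37 + (4 - 2)) = -19*(-37 + 2) = -19*(-35) = 665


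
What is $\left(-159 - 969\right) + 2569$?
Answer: $1441$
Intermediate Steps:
$\left(-159 - 969\right) + 2569 = -1128 + 2569 = 1441$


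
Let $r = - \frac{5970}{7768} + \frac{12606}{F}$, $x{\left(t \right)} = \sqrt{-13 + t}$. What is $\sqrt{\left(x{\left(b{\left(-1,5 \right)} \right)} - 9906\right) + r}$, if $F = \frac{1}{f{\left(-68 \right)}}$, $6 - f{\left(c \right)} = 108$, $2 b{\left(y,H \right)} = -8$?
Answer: $\frac{\sqrt{-4886627117787 + 3771364 i \sqrt{17}}}{1942} \approx 0.0018111 + 1138.3 i$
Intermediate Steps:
$b{\left(y,H \right)} = -4$ ($b{\left(y,H \right)} = \frac{1}{2} \left(-8\right) = -4$)
$f{\left(c \right)} = -102$ ($f{\left(c \right)} = 6 - 108 = -102$)
$F = - \frac{1}{102}$ ($F = \frac{1}{-102} = - \frac{1}{102} \approx -0.0098039$)
$r = - \frac{4994096793}{3884}$ ($r = - \frac{5970}{7768} + \frac{12606}{- \frac{1}{102}} = \left(-5970\right) \frac{1}{7768} + 12606 \left(-102\right) = - \frac{2985}{3884} - 1285812 = - \frac{4994096793}{3884} \approx -1.2858 \cdot 10^{6}$)
$\sqrt{\left(x{\left(b{\left(-1,5 \right)} \right)} - 9906\right) + r} = \sqrt{\left(\sqrt{-13 - 4} - 9906\right) - \frac{4994096793}{3884}} = \sqrt{\left(\sqrt{-17} - 9906\right) - \frac{4994096793}{3884}} = \sqrt{\left(i \sqrt{17} - 9906\right) - \frac{4994096793}{3884}} = \sqrt{\left(-9906 + i \sqrt{17}\right) - \frac{4994096793}{3884}} = \sqrt{- \frac{5032571697}{3884} + i \sqrt{17}}$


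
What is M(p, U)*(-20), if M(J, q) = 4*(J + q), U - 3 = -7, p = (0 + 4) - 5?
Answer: 400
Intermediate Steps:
p = -1 (p = 4 - 5 = -1)
U = -4 (U = 3 - 7 = -4)
M(J, q) = 4*J + 4*q
M(p, U)*(-20) = (4*(-1) + 4*(-4))*(-20) = (-4 - 16)*(-20) = -20*(-20) = 400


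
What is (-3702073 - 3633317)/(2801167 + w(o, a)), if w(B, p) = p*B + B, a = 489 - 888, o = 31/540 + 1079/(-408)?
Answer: -67338880200/25724165759 ≈ -2.6177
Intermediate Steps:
o = -47501/18360 (o = 31*(1/540) + 1079*(-1/408) = 31/540 - 1079/408 = -47501/18360 ≈ -2.5872)
a = -399
w(B, p) = B + B*p (w(B, p) = B*p + B = B + B*p)
(-3702073 - 3633317)/(2801167 + w(o, a)) = (-3702073 - 3633317)/(2801167 - 47501*(1 - 399)/18360) = -7335390/(2801167 - 47501/18360*(-398)) = -7335390/(2801167 + 9452699/9180) = -7335390/25724165759/9180 = -7335390*9180/25724165759 = -67338880200/25724165759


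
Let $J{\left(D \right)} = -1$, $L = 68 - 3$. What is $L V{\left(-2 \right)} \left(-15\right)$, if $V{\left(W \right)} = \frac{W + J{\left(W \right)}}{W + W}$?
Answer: $- \frac{2925}{4} \approx -731.25$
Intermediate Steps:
$L = 65$
$V{\left(W \right)} = \frac{-1 + W}{2 W}$ ($V{\left(W \right)} = \frac{W - 1}{W + W} = \frac{-1 + W}{2 W}$)
$L V{\left(-2 \right)} \left(-15\right) = 65 \frac{-1 - 2}{2 \left(-2\right)} \left(-15\right) = 65 \cdot \frac{1}{2} \left(- \frac{1}{2}\right) \left(-3\right) \left(-15\right) = 65 \cdot \frac{3}{4} \left(-15\right) = \frac{195}{4} \left(-15\right) = - \frac{2925}{4}$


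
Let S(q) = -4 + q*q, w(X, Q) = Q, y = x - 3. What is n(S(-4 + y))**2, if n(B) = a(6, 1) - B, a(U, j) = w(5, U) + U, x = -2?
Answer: 4225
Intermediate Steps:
y = -5 (y = -2 - 3 = -5)
a(U, j) = 2*U (a(U, j) = U + U = 2*U)
S(q) = -4 + q**2
n(B) = 12 - B (n(B) = 2*6 - B = 12 - B)
n(S(-4 + y))**2 = (12 - (-4 + (-4 - 5)**2))**2 = (12 - (-4 + (-9)**2))**2 = (12 - (-4 + 81))**2 = (12 - 1*77)**2 = (12 - 77)**2 = (-65)**2 = 4225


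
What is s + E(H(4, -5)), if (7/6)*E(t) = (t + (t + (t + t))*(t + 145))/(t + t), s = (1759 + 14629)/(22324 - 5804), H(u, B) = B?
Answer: 749267/4130 ≈ 181.42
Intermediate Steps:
s = 4097/4130 (s = 16388/16520 = 16388*(1/16520) = 4097/4130 ≈ 0.99201)
E(t) = 3*(t + 3*t*(145 + t))/(7*t) (E(t) = 6*((t + (t + (t + t))*(t + 145))/(t + t))/7 = 6*((t + (t + 2*t)*(145 + t))/((2*t)))/7 = 6*((t + (3*t)*(145 + t))*(1/(2*t)))/7 = 6*((t + 3*t*(145 + t))*(1/(2*t)))/7 = 6*((t + 3*t*(145 + t))/(2*t))/7 = 3*(t + 3*t*(145 + t))/(7*t))
s + E(H(4, -5)) = 4097/4130 + (1308/7 + (9/7)*(-5)) = 4097/4130 + (1308/7 - 45/7) = 4097/4130 + 1263/7 = 749267/4130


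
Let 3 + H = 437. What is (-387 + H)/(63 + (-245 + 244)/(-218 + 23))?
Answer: 9165/12286 ≈ 0.74597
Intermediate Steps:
H = 434 (H = -3 + 437 = 434)
(-387 + H)/(63 + (-245 + 244)/(-218 + 23)) = (-387 + 434)/(63 + (-245 + 244)/(-218 + 23)) = 47/(63 - 1/(-195)) = 47/(63 - 1*(-1/195)) = 47/(63 + 1/195) = 47/(12286/195) = 47*(195/12286) = 9165/12286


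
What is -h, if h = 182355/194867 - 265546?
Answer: 51745970027/194867 ≈ 2.6555e+5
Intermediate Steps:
h = -51745970027/194867 (h = 182355*(1/194867) - 265546 = 182355/194867 - 265546 = -51745970027/194867 ≈ -2.6555e+5)
-h = -1*(-51745970027/194867) = 51745970027/194867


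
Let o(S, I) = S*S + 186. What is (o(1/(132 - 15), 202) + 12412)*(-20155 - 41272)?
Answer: -10593333270821/13689 ≈ -7.7386e+8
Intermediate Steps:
o(S, I) = 186 + S² (o(S, I) = S² + 186 = 186 + S²)
(o(1/(132 - 15), 202) + 12412)*(-20155 - 41272) = ((186 + (1/(132 - 15))²) + 12412)*(-20155 - 41272) = ((186 + (1/117)²) + 12412)*(-61427) = ((186 + 1/13689) + 12412)*(-61427) = (2546155/13689 + 12412)*(-61427) = (172454023/13689)*(-61427) = -10593333270821/13689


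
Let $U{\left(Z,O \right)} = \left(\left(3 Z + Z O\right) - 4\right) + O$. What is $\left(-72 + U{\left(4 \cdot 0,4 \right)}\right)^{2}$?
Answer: $5184$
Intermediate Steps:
$U{\left(Z,O \right)} = -4 + O + 3 Z + O Z$ ($U{\left(Z,O \right)} = \left(\left(3 Z + O Z\right) - 4\right) + O = \left(-4 + 3 Z + O Z\right) + O = -4 + O + 3 Z + O Z$)
$\left(-72 + U{\left(4 \cdot 0,4 \right)}\right)^{2} = \left(-72 + \left(-4 + 4 + 3 \cdot 4 \cdot 0 + 4 \cdot 4 \cdot 0\right)\right)^{2} = \left(-72 + \left(-4 + 4 + 3 \cdot 0 + 4 \cdot 0\right)\right)^{2} = \left(-72 + \left(-4 + 4 + 0 + 0\right)\right)^{2} = \left(-72 + 0\right)^{2} = \left(-72\right)^{2} = 5184$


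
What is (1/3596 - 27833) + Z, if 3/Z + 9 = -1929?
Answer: -32328253639/1161508 ≈ -27833.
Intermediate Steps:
Z = -1/646 (Z = 3/(-9 - 1929) = 3/(-1938) = 3*(-1/1938) = -1/646 ≈ -0.0015480)
(1/3596 - 27833) + Z = (1/3596 - 27833) - 1/646 = -100087467/3596 - 1/646 = -32328253639/1161508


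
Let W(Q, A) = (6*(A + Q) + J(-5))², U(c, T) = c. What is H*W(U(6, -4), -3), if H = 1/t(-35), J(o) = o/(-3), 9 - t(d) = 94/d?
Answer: 121835/3681 ≈ 33.098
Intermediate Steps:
t(d) = 9 - 94/d
J(o) = -o/3 (J(o) = o*(-⅓) = -o/3)
H = 35/409 (H = 1/(9 - 94/(-35)) = 1/(9 - 94*(-1/35)) = 1/(9 + 94/35) = 1/(409/35) = 35/409 ≈ 0.085575)
W(Q, A) = (5/3 + 6*A + 6*Q)² (W(Q, A) = (6*(A + Q) - ⅓*(-5))² = ((6*A + 6*Q) + 5/3)² = (5/3 + 6*A + 6*Q)²)
H*W(U(6, -4), -3) = 35*((5 + 18*(-3) + 18*6)²/9)/409 = 35*((5 - 54 + 108)²/9)/409 = 35*((⅑)*59²)/409 = 35*((⅑)*3481)/409 = (35/409)*(3481/9) = 121835/3681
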